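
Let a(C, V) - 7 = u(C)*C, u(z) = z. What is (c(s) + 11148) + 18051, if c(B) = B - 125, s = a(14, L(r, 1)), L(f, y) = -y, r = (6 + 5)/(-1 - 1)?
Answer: 29277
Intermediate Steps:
r = -11/2 (r = 11/(-2) = 11*(-1/2) = -11/2 ≈ -5.5000)
a(C, V) = 7 + C**2 (a(C, V) = 7 + C*C = 7 + C**2)
s = 203 (s = 7 + 14**2 = 7 + 196 = 203)
c(B) = -125 + B
(c(s) + 11148) + 18051 = ((-125 + 203) + 11148) + 18051 = (78 + 11148) + 18051 = 11226 + 18051 = 29277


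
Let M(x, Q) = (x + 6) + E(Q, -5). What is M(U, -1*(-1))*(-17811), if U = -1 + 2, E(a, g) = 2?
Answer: -160299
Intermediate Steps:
U = 1
M(x, Q) = 8 + x (M(x, Q) = (x + 6) + 2 = (6 + x) + 2 = 8 + x)
M(U, -1*(-1))*(-17811) = (8 + 1)*(-17811) = 9*(-17811) = -160299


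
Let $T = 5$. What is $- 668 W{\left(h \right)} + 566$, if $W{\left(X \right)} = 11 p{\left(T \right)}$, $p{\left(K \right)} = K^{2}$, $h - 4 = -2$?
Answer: $-183134$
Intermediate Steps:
$h = 2$ ($h = 4 - 2 = 2$)
$W{\left(X \right)} = 275$ ($W{\left(X \right)} = 11 \cdot 5^{2} = 11 \cdot 25 = 275$)
$- 668 W{\left(h \right)} + 566 = \left(-668\right) 275 + 566 = -183700 + 566 = -183134$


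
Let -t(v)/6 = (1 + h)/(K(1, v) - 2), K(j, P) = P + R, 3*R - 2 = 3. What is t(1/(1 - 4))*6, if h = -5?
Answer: -216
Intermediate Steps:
R = 5/3 (R = ⅔ + (⅓)*3 = ⅔ + 1 = 5/3 ≈ 1.6667)
K(j, P) = 5/3 + P (K(j, P) = P + 5/3 = 5/3 + P)
t(v) = 24/(-⅓ + v) (t(v) = -6*(1 - 5)/((5/3 + v) - 2) = -(-24)/(-⅓ + v) = 24/(-⅓ + v))
t(1/(1 - 4))*6 = (72/(-1 + 3/(1 - 4)))*6 = (72/(-1 + 3/(-3)))*6 = (72/(-1 + 3*(-⅓)))*6 = (72/(-1 - 1))*6 = (72/(-2))*6 = (72*(-½))*6 = -36*6 = -216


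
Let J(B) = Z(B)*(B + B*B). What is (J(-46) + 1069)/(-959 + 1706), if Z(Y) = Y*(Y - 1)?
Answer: 4476409/747 ≈ 5992.5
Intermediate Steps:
Z(Y) = Y*(-1 + Y)
J(B) = B*(-1 + B)*(B + B²) (J(B) = (B*(-1 + B))*(B + B*B) = (B*(-1 + B))*(B + B²) = B*(-1 + B)*(B + B²))
(J(-46) + 1069)/(-959 + 1706) = (((-46)⁴ - 1*(-46)²) + 1069)/(-959 + 1706) = ((4477456 - 1*2116) + 1069)/747 = ((4477456 - 2116) + 1069)*(1/747) = (4475340 + 1069)*(1/747) = 4476409*(1/747) = 4476409/747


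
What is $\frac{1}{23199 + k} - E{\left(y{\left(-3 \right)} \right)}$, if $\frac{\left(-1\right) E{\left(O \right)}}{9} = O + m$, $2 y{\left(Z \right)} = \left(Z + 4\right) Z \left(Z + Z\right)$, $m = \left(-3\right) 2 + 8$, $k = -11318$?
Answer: $\frac{1176220}{11881} \approx 99.0$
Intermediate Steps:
$m = 2$ ($m = -6 + 8 = 2$)
$y{\left(Z \right)} = Z^{2} \left(4 + Z\right)$ ($y{\left(Z \right)} = \frac{\left(Z + 4\right) Z \left(Z + Z\right)}{2} = \frac{\left(4 + Z\right) Z 2 Z}{2} = \frac{Z \left(4 + Z\right) 2 Z}{2} = \frac{2 Z^{2} \left(4 + Z\right)}{2} = Z^{2} \left(4 + Z\right)$)
$E{\left(O \right)} = -18 - 9 O$ ($E{\left(O \right)} = - 9 \left(O + 2\right) = - 9 \left(2 + O\right) = -18 - 9 O$)
$\frac{1}{23199 + k} - E{\left(y{\left(-3 \right)} \right)} = \frac{1}{23199 - 11318} - \left(-18 - 9 \left(-3\right)^{2} \left(4 - 3\right)\right) = \frac{1}{11881} - \left(-18 - 9 \cdot 9 \cdot 1\right) = \frac{1}{11881} - \left(-18 - 81\right) = \frac{1}{11881} - -99 = \frac{1}{11881} + 99 = \frac{1176220}{11881}$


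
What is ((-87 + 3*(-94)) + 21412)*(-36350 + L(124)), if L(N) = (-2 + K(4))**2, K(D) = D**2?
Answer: -760788622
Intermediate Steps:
L(N) = 196 (L(N) = (-2 + 4**2)**2 = (-2 + 16)**2 = 14**2 = 196)
((-87 + 3*(-94)) + 21412)*(-36350 + L(124)) = ((-87 + 3*(-94)) + 21412)*(-36350 + 196) = ((-87 - 282) + 21412)*(-36154) = (-369 + 21412)*(-36154) = 21043*(-36154) = -760788622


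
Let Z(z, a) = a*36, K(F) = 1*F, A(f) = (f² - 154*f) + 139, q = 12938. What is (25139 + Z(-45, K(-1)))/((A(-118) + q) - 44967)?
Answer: 25103/206 ≈ 121.86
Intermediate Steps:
A(f) = 139 + f² - 154*f
K(F) = F
Z(z, a) = 36*a
(25139 + Z(-45, K(-1)))/((A(-118) + q) - 44967) = (25139 + 36*(-1))/(((139 + (-118)² - 154*(-118)) + 12938) - 44967) = (25139 - 36)/(((139 + 13924 + 18172) + 12938) - 44967) = 25103/((32235 + 12938) - 44967) = 25103/(45173 - 44967) = 25103/206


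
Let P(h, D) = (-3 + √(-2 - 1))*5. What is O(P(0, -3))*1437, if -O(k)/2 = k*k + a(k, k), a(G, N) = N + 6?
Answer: -405234 + 416730*I*√3 ≈ -4.0523e+5 + 7.218e+5*I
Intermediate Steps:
a(G, N) = 6 + N
P(h, D) = -15 + 5*I*√3 (P(h, D) = (-3 + √(-3))*5 = (-3 + I*√3)*5 = -15 + 5*I*√3)
O(k) = -12 - 2*k - 2*k² (O(k) = -2*(k*k + (6 + k)) = -2*(k² + (6 + k)) = -2*(6 + k + k²) = -12 - 2*k - 2*k²)
O(P(0, -3))*1437 = (-12 - 2*(-15 + 5*I*√3) - 2*(-15 + 5*I*√3)²)*1437 = (-12 + (30 - 10*I*√3) - 2*(-15 + 5*I*√3)²)*1437 = (18 - 2*(-15 + 5*I*√3)² - 10*I*√3)*1437 = 25866 - 2874*(-15 + 5*I*√3)² - 14370*I*√3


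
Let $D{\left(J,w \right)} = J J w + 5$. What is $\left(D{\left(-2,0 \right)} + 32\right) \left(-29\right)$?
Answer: $-1073$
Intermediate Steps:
$D{\left(J,w \right)} = 5 + w J^{2}$ ($D{\left(J,w \right)} = J^{2} w + 5 = w J^{2} + 5 = 5 + w J^{2}$)
$\left(D{\left(-2,0 \right)} + 32\right) \left(-29\right) = \left(\left(5 + 0 \left(-2\right)^{2}\right) + 32\right) \left(-29\right) = \left(\left(5 + 0 \cdot 4\right) + 32\right) \left(-29\right) = \left(\left(5 + 0\right) + 32\right) \left(-29\right) = \left(5 + 32\right) \left(-29\right) = 37 \left(-29\right) = -1073$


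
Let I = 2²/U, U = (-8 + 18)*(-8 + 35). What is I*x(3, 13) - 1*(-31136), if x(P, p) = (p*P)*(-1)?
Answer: 1401094/45 ≈ 31135.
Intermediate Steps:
U = 270 (U = 10*27 = 270)
x(P, p) = -P*p (x(P, p) = (P*p)*(-1) = -P*p)
I = 2/135 (I = 2²/270 = 4*(1/270) = 2/135 ≈ 0.014815)
I*x(3, 13) - 1*(-31136) = 2*(-1*3*13)/135 - 1*(-31136) = (2/135)*(-39) + 31136 = -26/45 + 31136 = 1401094/45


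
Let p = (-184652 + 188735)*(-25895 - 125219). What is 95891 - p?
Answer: 617094353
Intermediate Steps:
p = -616998462 (p = 4083*(-151114) = -616998462)
95891 - p = 95891 - 1*(-616998462) = 95891 + 616998462 = 617094353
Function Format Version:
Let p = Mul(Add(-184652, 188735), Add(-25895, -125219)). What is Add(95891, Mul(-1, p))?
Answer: 617094353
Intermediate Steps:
p = -616998462 (p = Mul(4083, -151114) = -616998462)
Add(95891, Mul(-1, p)) = Add(95891, Mul(-1, -616998462)) = Add(95891, 616998462) = 617094353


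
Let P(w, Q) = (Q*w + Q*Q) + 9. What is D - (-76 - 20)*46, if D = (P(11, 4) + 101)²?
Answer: 33316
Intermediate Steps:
P(w, Q) = 9 + Q² + Q*w (P(w, Q) = (Q*w + Q²) + 9 = (Q² + Q*w) + 9 = 9 + Q² + Q*w)
D = 28900 (D = ((9 + 4² + 4*11) + 101)² = ((9 + 16 + 44) + 101)² = (69 + 101)² = 170² = 28900)
D - (-76 - 20)*46 = 28900 - (-76 - 20)*46 = 28900 - (-96)*46 = 28900 - 1*(-4416) = 28900 + 4416 = 33316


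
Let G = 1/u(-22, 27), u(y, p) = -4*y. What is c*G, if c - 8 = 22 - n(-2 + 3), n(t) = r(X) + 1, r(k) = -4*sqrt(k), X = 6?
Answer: 29/88 + sqrt(6)/22 ≈ 0.44089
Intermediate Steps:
n(t) = 1 - 4*sqrt(6) (n(t) = -4*sqrt(6) + 1 = 1 - 4*sqrt(6))
c = 29 + 4*sqrt(6) (c = 8 + (22 - (1 - 4*sqrt(6))) = 8 + (22 + (-1 + 4*sqrt(6))) = 8 + (21 + 4*sqrt(6)) = 29 + 4*sqrt(6) ≈ 38.798)
G = 1/88 (G = 1/(-4*(-22)) = 1/88 ≈ 0.011364)
c*G = (29 + 4*sqrt(6))*(1/88) = 29/88 + sqrt(6)/22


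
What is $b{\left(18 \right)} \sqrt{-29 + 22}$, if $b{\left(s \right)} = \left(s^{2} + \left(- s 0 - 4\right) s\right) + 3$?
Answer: $255 i \sqrt{7} \approx 674.67 i$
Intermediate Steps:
$b{\left(s \right)} = 3 + s^{2} - 4 s$ ($b{\left(s \right)} = \left(s^{2} + \left(0 - 4\right) s\right) + 3 = \left(s^{2} - 4 s\right) + 3 = 3 + s^{2} - 4 s$)
$b{\left(18 \right)} \sqrt{-29 + 22} = \left(3 + 18^{2} - 72\right) \sqrt{-29 + 22} = \left(3 + 324 - 72\right) \sqrt{-7} = 255 i \sqrt{7}$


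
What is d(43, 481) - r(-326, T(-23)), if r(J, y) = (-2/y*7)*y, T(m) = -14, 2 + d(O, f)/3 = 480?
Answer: 1448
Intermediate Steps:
d(O, f) = 1434 (d(O, f) = -6 + 3*480 = -6 + 1440 = 1434)
r(J, y) = -14 (r(J, y) = (-14/y)*y = -14)
d(43, 481) - r(-326, T(-23)) = 1434 - 1*(-14) = 1434 + 14 = 1448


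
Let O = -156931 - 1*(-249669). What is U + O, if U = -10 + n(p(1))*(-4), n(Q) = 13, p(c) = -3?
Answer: 92676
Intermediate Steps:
O = 92738 (O = -156931 + 249669 = 92738)
U = -62 (U = -10 + 13*(-4) = -10 - 52 = -62)
U + O = -62 + 92738 = 92676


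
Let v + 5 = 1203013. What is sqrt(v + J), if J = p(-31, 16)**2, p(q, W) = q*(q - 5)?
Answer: 4*sqrt(153029) ≈ 1564.8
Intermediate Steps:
v = 1203008 (v = -5 + 1203013 = 1203008)
p(q, W) = q*(-5 + q)
J = 1245456 (J = (-31*(-5 - 31))**2 = (-31*(-36))**2 = 1116**2 = 1245456)
sqrt(v + J) = sqrt(1203008 + 1245456) = sqrt(2448464) = 4*sqrt(153029)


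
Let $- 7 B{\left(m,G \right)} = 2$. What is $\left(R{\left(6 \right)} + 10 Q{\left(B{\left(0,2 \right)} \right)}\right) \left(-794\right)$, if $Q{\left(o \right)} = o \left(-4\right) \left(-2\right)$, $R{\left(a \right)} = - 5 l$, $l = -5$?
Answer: $- \frac{11910}{7} \approx -1701.4$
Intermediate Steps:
$R{\left(a \right)} = 25$ ($R{\left(a \right)} = \left(-5\right) \left(-5\right) = 25$)
$B{\left(m,G \right)} = - \frac{2}{7}$ ($B{\left(m,G \right)} = \left(- \frac{1}{7}\right) 2 = - \frac{2}{7}$)
$Q{\left(o \right)} = 8 o$ ($Q{\left(o \right)} = - 4 o \left(-2\right) = 8 o$)
$\left(R{\left(6 \right)} + 10 Q{\left(B{\left(0,2 \right)} \right)}\right) \left(-794\right) = \left(25 + 10 \cdot 8 \left(- \frac{2}{7}\right)\right) \left(-794\right) = \left(25 + 10 \left(- \frac{16}{7}\right)\right) \left(-794\right) = \left(25 - \frac{160}{7}\right) \left(-794\right) = \frac{15}{7} \left(-794\right) = - \frac{11910}{7}$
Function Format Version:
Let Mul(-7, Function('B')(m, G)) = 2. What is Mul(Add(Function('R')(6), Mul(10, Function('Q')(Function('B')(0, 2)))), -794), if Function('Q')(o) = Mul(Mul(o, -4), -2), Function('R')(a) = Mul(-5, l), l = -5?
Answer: Rational(-11910, 7) ≈ -1701.4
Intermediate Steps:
Function('R')(a) = 25 (Function('R')(a) = Mul(-5, -5) = 25)
Function('B')(m, G) = Rational(-2, 7) (Function('B')(m, G) = Mul(Rational(-1, 7), 2) = Rational(-2, 7))
Function('Q')(o) = Mul(8, o) (Function('Q')(o) = Mul(Mul(-4, o), -2) = Mul(8, o))
Mul(Add(Function('R')(6), Mul(10, Function('Q')(Function('B')(0, 2)))), -794) = Mul(Add(25, Mul(10, Mul(8, Rational(-2, 7)))), -794) = Mul(Add(25, Mul(10, Rational(-16, 7))), -794) = Mul(Add(25, Rational(-160, 7)), -794) = Mul(Rational(15, 7), -794) = Rational(-11910, 7)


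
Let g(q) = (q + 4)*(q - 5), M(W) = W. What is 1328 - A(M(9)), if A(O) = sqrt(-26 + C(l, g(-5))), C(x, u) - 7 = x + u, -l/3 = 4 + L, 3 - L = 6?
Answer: 1328 - 2*I*sqrt(3) ≈ 1328.0 - 3.4641*I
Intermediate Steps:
L = -3 (L = 3 - 1*6 = 3 - 6 = -3)
l = -3 (l = -3*(4 - 3) = -3*1 = -3)
g(q) = (-5 + q)*(4 + q) (g(q) = (4 + q)*(-5 + q) = (-5 + q)*(4 + q))
C(x, u) = 7 + u + x (C(x, u) = 7 + (x + u) = 7 + (u + x) = 7 + u + x)
A(O) = 2*I*sqrt(3) (A(O) = sqrt(-26 + (7 + (-20 + (-5)**2 - 1*(-5)) - 3)) = sqrt(-26 + (7 + (-20 + 25 + 5) - 3)) = sqrt(-26 + (7 + 10 - 3)) = sqrt(-26 + 14) = sqrt(-12) = 2*I*sqrt(3))
1328 - A(M(9)) = 1328 - 2*I*sqrt(3)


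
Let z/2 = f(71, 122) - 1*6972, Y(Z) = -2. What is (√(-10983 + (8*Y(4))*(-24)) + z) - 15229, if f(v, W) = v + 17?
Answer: -28997 + I*√10599 ≈ -28997.0 + 102.95*I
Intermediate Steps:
f(v, W) = 17 + v
z = -13768 (z = 2*((17 + 71) - 1*6972) = 2*(88 - 6972) = 2*(-6884) = -13768)
(√(-10983 + (8*Y(4))*(-24)) + z) - 15229 = (√(-10983 + (8*(-2))*(-24)) - 13768) - 15229 = (√(-10983 - 16*(-24)) - 13768) - 15229 = (√(-10983 + 384) - 13768) - 15229 = (√(-10599) - 13768) - 15229 = (I*√10599 - 13768) - 15229 = (-13768 + I*√10599) - 15229 = -28997 + I*√10599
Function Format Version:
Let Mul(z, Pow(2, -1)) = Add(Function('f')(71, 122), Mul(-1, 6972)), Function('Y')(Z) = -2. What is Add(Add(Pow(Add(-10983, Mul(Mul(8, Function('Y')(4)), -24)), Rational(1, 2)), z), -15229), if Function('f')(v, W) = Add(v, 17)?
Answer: Add(-28997, Mul(I, Pow(10599, Rational(1, 2)))) ≈ Add(-28997., Mul(102.95, I))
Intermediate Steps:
Function('f')(v, W) = Add(17, v)
z = -13768 (z = Mul(2, Add(Add(17, 71), Mul(-1, 6972))) = Mul(2, Add(88, -6972)) = Mul(2, -6884) = -13768)
Add(Add(Pow(Add(-10983, Mul(Mul(8, Function('Y')(4)), -24)), Rational(1, 2)), z), -15229) = Add(Add(Pow(Add(-10983, Mul(Mul(8, -2), -24)), Rational(1, 2)), -13768), -15229) = Add(Add(Pow(Add(-10983, Mul(-16, -24)), Rational(1, 2)), -13768), -15229) = Add(Add(Pow(Add(-10983, 384), Rational(1, 2)), -13768), -15229) = Add(Add(Pow(-10599, Rational(1, 2)), -13768), -15229) = Add(Add(Mul(I, Pow(10599, Rational(1, 2))), -13768), -15229) = Add(Add(-13768, Mul(I, Pow(10599, Rational(1, 2)))), -15229) = Add(-28997, Mul(I, Pow(10599, Rational(1, 2))))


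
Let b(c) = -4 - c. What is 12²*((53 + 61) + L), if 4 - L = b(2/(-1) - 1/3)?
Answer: 17232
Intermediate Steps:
L = 17/3 (L = 4 - (-4 - (2/(-1) - 1/3)) = 4 - (-4 - (2*(-1) - 1*⅓)) = 4 - (-4 - (-2 - ⅓)) = 4 - (-4 - 1*(-7/3)) = 4 - (-4 + 7/3) = 4 - 1*(-5/3) = 4 + 5/3 = 17/3 ≈ 5.6667)
12²*((53 + 61) + L) = 12²*((53 + 61) + 17/3) = 144*(114 + 17/3) = 144*(359/3) = 17232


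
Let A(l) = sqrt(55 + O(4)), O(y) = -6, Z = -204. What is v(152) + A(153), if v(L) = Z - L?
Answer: -349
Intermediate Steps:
A(l) = 7 (A(l) = sqrt(55 - 6) = sqrt(49) = 7)
v(L) = -204 - L
v(152) + A(153) = (-204 - 1*152) + 7 = (-204 - 152) + 7 = -356 + 7 = -349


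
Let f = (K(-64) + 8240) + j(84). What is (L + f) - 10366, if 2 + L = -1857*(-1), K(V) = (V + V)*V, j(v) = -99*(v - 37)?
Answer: 3268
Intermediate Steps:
j(v) = 3663 - 99*v (j(v) = -99*(-37 + v) = 3663 - 99*v)
K(V) = 2*V² (K(V) = (2*V)*V = 2*V²)
L = 1855 (L = -2 - 1857*(-1) = -2 + 1857 = 1855)
f = 11779 (f = (2*(-64)² + 8240) + (3663 - 99*84) = (2*4096 + 8240) + (3663 - 8316) = (8192 + 8240) - 4653 = 16432 - 4653 = 11779)
(L + f) - 10366 = (1855 + 11779) - 10366 = 13634 - 10366 = 3268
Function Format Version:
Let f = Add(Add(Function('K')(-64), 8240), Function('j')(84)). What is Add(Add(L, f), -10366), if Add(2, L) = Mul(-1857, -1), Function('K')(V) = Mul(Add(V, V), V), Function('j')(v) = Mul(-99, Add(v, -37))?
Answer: 3268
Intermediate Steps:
Function('j')(v) = Add(3663, Mul(-99, v)) (Function('j')(v) = Mul(-99, Add(-37, v)) = Add(3663, Mul(-99, v)))
Function('K')(V) = Mul(2, Pow(V, 2)) (Function('K')(V) = Mul(Mul(2, V), V) = Mul(2, Pow(V, 2)))
L = 1855 (L = Add(-2, Mul(-1857, -1)) = Add(-2, 1857) = 1855)
f = 11779 (f = Add(Add(Mul(2, Pow(-64, 2)), 8240), Add(3663, Mul(-99, 84))) = Add(Add(Mul(2, 4096), 8240), Add(3663, -8316)) = Add(Add(8192, 8240), -4653) = Add(16432, -4653) = 11779)
Add(Add(L, f), -10366) = Add(Add(1855, 11779), -10366) = Add(13634, -10366) = 3268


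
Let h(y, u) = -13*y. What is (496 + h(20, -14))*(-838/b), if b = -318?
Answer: 98884/159 ≈ 621.91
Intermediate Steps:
(496 + h(20, -14))*(-838/b) = (496 - 13*20)*(-838/(-318)) = (496 - 260)*(-838*(-1/318)) = 236*(419/159) = 98884/159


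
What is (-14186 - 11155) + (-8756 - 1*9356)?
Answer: -43453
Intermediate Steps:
(-14186 - 11155) + (-8756 - 1*9356) = -25341 + (-8756 - 9356) = -25341 - 18112 = -43453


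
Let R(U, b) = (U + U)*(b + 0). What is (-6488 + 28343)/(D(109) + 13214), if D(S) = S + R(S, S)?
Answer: 4371/7417 ≈ 0.58932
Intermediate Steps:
R(U, b) = 2*U*b (R(U, b) = (2*U)*b = 2*U*b)
D(S) = S + 2*S² (D(S) = S + 2*S*S = S + 2*S²)
(-6488 + 28343)/(D(109) + 13214) = (-6488 + 28343)/(109*(1 + 2*109) + 13214) = 21855/(109*(1 + 218) + 13214) = 21855/(109*219 + 13214) = 21855/(23871 + 13214) = 21855/37085 = 21855*(1/37085) = 4371/7417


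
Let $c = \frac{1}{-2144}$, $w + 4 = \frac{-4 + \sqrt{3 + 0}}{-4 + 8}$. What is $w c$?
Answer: $\frac{5}{2144} - \frac{\sqrt{3}}{8576} \approx 0.0021301$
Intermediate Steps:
$w = -5 + \frac{\sqrt{3}}{4}$ ($w = -4 + \frac{-4 + \sqrt{3 + 0}}{-4 + 8} = -4 + \frac{-4 + \sqrt{3}}{4} = -4 + \left(-4 + \sqrt{3}\right) \frac{1}{4} = -4 - \left(1 - \frac{\sqrt{3}}{4}\right) = -5 + \frac{\sqrt{3}}{4} \approx -4.567$)
$c = - \frac{1}{2144} \approx -0.00046642$
$w c = \left(-5 + \frac{\sqrt{3}}{4}\right) \left(- \frac{1}{2144}\right) = \frac{5}{2144} - \frac{\sqrt{3}}{8576}$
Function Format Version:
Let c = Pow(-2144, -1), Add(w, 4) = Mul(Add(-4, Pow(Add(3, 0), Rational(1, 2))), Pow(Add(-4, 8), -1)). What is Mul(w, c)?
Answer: Add(Rational(5, 2144), Mul(Rational(-1, 8576), Pow(3, Rational(1, 2)))) ≈ 0.0021301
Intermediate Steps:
w = Add(-5, Mul(Rational(1, 4), Pow(3, Rational(1, 2)))) (w = Add(-4, Mul(Add(-4, Pow(Add(3, 0), Rational(1, 2))), Pow(Add(-4, 8), -1))) = Add(-4, Mul(Add(-4, Pow(3, Rational(1, 2))), Pow(4, -1))) = Add(-4, Mul(Add(-4, Pow(3, Rational(1, 2))), Rational(1, 4))) = Add(-4, Add(-1, Mul(Rational(1, 4), Pow(3, Rational(1, 2))))) = Add(-5, Mul(Rational(1, 4), Pow(3, Rational(1, 2)))) ≈ -4.5670)
c = Rational(-1, 2144) ≈ -0.00046642
Mul(w, c) = Mul(Add(-5, Mul(Rational(1, 4), Pow(3, Rational(1, 2)))), Rational(-1, 2144)) = Add(Rational(5, 2144), Mul(Rational(-1, 8576), Pow(3, Rational(1, 2))))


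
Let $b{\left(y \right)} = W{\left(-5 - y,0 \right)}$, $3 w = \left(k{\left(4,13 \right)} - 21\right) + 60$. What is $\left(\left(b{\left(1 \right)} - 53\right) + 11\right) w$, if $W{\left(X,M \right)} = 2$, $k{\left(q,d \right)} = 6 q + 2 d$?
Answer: $- \frac{3560}{3} \approx -1186.7$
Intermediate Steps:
$k{\left(q,d \right)} = 2 d + 6 q$
$w = \frac{89}{3}$ ($w = \frac{\left(\left(2 \cdot 13 + 6 \cdot 4\right) - 21\right) + 60}{3} = \frac{\left(\left(26 + 24\right) - 21\right) + 60}{3} = \frac{\left(50 - 21\right) + 60}{3} = \frac{29 + 60}{3} = \frac{1}{3} \cdot 89 = \frac{89}{3} \approx 29.667$)
$b{\left(y \right)} = 2$
$\left(\left(b{\left(1 \right)} - 53\right) + 11\right) w = \left(\left(2 - 53\right) + 11\right) \frac{89}{3} = \left(-51 + 11\right) \frac{89}{3} = \left(-40\right) \frac{89}{3} = - \frac{3560}{3}$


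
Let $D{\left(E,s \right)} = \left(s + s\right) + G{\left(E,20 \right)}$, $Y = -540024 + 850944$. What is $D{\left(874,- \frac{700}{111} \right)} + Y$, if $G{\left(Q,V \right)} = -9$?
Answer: $\frac{34509721}{111} \approx 3.109 \cdot 10^{5}$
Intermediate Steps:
$Y = 310920$
$D{\left(E,s \right)} = -9 + 2 s$ ($D{\left(E,s \right)} = \left(s + s\right) - 9 = 2 s - 9 = -9 + 2 s$)
$D{\left(874,- \frac{700}{111} \right)} + Y = \left(-9 + 2 \left(- \frac{700}{111}\right)\right) + 310920 = \left(-9 - \frac{1400}{111}\right) + 310920 = - \frac{2399}{111} + 310920 = \frac{34509721}{111}$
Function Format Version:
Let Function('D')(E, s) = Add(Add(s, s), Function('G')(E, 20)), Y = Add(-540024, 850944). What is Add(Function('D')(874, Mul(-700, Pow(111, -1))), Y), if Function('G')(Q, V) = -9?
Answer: Rational(34509721, 111) ≈ 3.1090e+5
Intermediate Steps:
Y = 310920
Function('D')(E, s) = Add(-9, Mul(2, s)) (Function('D')(E, s) = Add(Add(s, s), -9) = Add(Mul(2, s), -9) = Add(-9, Mul(2, s)))
Add(Function('D')(874, Mul(-700, Pow(111, -1))), Y) = Add(Add(-9, Mul(2, Mul(-700, Pow(111, -1)))), 310920) = Add(Add(-9, Mul(2, Mul(-700, Rational(1, 111)))), 310920) = Add(Add(-9, Mul(2, Rational(-700, 111))), 310920) = Add(Add(-9, Rational(-1400, 111)), 310920) = Add(Rational(-2399, 111), 310920) = Rational(34509721, 111)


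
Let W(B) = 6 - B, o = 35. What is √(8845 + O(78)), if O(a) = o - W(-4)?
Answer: √8870 ≈ 94.181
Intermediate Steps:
O(a) = 25 (O(a) = 35 - (6 - 1*(-4)) = 35 - (6 + 4) = 35 - 1*10 = 35 - 10 = 25)
√(8845 + O(78)) = √(8845 + 25) = √8870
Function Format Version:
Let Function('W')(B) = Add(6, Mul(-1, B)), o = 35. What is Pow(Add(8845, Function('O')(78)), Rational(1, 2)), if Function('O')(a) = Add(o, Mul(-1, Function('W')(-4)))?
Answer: Pow(8870, Rational(1, 2)) ≈ 94.181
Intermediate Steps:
Function('O')(a) = 25 (Function('O')(a) = Add(35, Mul(-1, Add(6, Mul(-1, -4)))) = Add(35, Mul(-1, Add(6, 4))) = Add(35, Mul(-1, 10)) = Add(35, -10) = 25)
Pow(Add(8845, Function('O')(78)), Rational(1, 2)) = Pow(Add(8845, 25), Rational(1, 2)) = Pow(8870, Rational(1, 2))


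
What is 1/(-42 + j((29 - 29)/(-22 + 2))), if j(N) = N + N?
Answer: -1/42 ≈ -0.023810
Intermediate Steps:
j(N) = 2*N
1/(-42 + j((29 - 29)/(-22 + 2))) = 1/(-42 + 2*((29 - 29)/(-22 + 2))) = 1/(-42 + 2*(0/(-20))) = 1/(-42 + 2*(0*(-1/20))) = 1/(-42 + 2*0) = 1/(-42 + 0) = 1/(-42) = -1/42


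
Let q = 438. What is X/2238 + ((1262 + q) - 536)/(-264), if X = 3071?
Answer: -37381/12309 ≈ -3.0369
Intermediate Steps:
X/2238 + ((1262 + q) - 536)/(-264) = 3071/2238 + ((1262 + 438) - 536)/(-264) = 3071*(1/2238) + (1700 - 536)*(-1/264) = 3071/2238 + 1164*(-1/264) = 3071/2238 - 97/22 = -37381/12309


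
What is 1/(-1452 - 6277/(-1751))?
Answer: -1751/2536175 ≈ -0.00069041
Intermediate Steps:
1/(-1452 - 6277/(-1751)) = 1/(-1452 - 6277*(-1/1751)) = 1/(-1452 + 6277/1751) = 1/(-2536175/1751) = -1751/2536175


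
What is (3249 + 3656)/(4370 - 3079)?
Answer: 6905/1291 ≈ 5.3486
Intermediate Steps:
(3249 + 3656)/(4370 - 3079) = 6905/1291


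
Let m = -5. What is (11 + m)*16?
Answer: 96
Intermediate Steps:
(11 + m)*16 = (11 - 5)*16 = 6*16 = 96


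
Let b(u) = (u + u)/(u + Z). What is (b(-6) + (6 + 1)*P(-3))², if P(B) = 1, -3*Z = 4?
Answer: 9025/121 ≈ 74.587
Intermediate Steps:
Z = -4/3 (Z = -⅓*4 = -4/3 ≈ -1.3333)
b(u) = 2*u/(-4/3 + u) (b(u) = (u + u)/(u - 4/3) = (2*u)/(-4/3 + u) = 2*u/(-4/3 + u))
(b(-6) + (6 + 1)*P(-3))² = (6*(-6)/(-4 + 3*(-6)) + (6 + 1)*1)² = (6*(-6)/(-4 - 18) + 7*1)² = (6*(-6)/(-22) + 7)² = (6*(-6)*(-1/22) + 7)² = (18/11 + 7)² = (95/11)² = 9025/121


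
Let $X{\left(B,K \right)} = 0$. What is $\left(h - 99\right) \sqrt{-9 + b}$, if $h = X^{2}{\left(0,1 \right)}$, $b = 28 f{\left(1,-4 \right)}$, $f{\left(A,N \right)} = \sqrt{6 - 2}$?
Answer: $- 99 \sqrt{47} \approx -678.71$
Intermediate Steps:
$f{\left(A,N \right)} = 2$ ($f{\left(A,N \right)} = \sqrt{4} = 2$)
$b = 56$ ($b = 28 \cdot 2 = 56$)
$h = 0$ ($h = 0^{2} = 0$)
$\left(h - 99\right) \sqrt{-9 + b} = \left(0 - 99\right) \sqrt{-9 + 56} = - 99 \sqrt{47}$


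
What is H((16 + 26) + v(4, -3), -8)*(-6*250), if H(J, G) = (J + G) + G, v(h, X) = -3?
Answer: -34500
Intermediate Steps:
H(J, G) = J + 2*G (H(J, G) = (G + J) + G = J + 2*G)
H((16 + 26) + v(4, -3), -8)*(-6*250) = (((16 + 26) - 3) + 2*(-8))*(-6*250) = ((42 - 3) - 16)*(-1500) = (39 - 16)*(-1500) = 23*(-1500) = -34500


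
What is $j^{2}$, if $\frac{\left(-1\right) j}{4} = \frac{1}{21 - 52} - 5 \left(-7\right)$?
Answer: $\frac{18800896}{961} \approx 19564.0$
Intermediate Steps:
$j = - \frac{4336}{31}$ ($j = - 4 \left(\frac{1}{21 - 52} - 5 \left(-7\right)\right) = - 4 \left(\frac{1}{-31} - -35\right) = - 4 \left(- \frac{1}{31} + 35\right) = \left(-4\right) \frac{1084}{31} = - \frac{4336}{31} \approx -139.87$)
$j^{2} = \left(- \frac{4336}{31}\right)^{2} = \frac{18800896}{961}$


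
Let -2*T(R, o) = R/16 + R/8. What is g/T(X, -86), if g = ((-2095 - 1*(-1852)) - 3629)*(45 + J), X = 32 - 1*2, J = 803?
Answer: 52535296/45 ≈ 1.1675e+6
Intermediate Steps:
X = 30 (X = 32 - 2 = 30)
T(R, o) = -3*R/32 (T(R, o) = -(R/16 + R/8)/2 = -3*R/32)
g = -3283456 (g = ((-2095 - 1*(-1852)) - 3629)*(45 + 803) = ((-2095 + 1852) - 3629)*848 = (-243 - 3629)*848 = -3872*848 = -3283456)
g/T(X, -86) = -3283456/((-3/32*30)) = -3283456/(-45/16) = -3283456*(-16/45) = 52535296/45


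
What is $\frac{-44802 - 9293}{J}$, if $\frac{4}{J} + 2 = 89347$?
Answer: $- \frac{4833117775}{4} \approx -1.2083 \cdot 10^{9}$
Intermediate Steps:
$J = \frac{4}{89345}$ ($J = \frac{4}{-2 + 89347} = \frac{4}{89345} \approx 4.477 \cdot 10^{-5}$)
$\frac{-44802 - 9293}{J} = \frac{-44802 - 9293}{\frac{4}{89345}} = \left(-44802 - 9293\right) \frac{89345}{4} = \left(-54095\right) \frac{89345}{4} = - \frac{4833117775}{4}$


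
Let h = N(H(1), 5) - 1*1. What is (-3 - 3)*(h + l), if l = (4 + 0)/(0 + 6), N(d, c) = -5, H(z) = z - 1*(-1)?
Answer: 32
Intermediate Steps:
H(z) = 1 + z (H(z) = z + 1 = 1 + z)
l = 2/3 (l = 4/6 = 4*(1/6) = 2/3 ≈ 0.66667)
h = -6 (h = -5 - 1*1 = -5 - 1 = -6)
(-3 - 3)*(h + l) = (-3 - 3)*(-6 + 2/3) = -6*(-16/3) = 32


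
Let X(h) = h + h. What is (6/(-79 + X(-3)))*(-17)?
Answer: 6/5 ≈ 1.2000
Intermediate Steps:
X(h) = 2*h
(6/(-79 + X(-3)))*(-17) = (6/(-79 + 2*(-3)))*(-17) = (6/(-79 - 6))*(-17) = (6/(-85))*(-17) = (6*(-1/85))*(-17) = -6/85*(-17) = 6/5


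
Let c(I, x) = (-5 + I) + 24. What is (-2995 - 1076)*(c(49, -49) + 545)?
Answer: -2495523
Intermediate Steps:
c(I, x) = 19 + I
(-2995 - 1076)*(c(49, -49) + 545) = (-2995 - 1076)*((19 + 49) + 545) = -4071*(68 + 545) = -4071*613 = -2495523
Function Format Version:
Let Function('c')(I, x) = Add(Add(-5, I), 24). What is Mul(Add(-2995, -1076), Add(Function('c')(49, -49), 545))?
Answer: -2495523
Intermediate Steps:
Function('c')(I, x) = Add(19, I)
Mul(Add(-2995, -1076), Add(Function('c')(49, -49), 545)) = Mul(Add(-2995, -1076), Add(Add(19, 49), 545)) = Mul(-4071, Add(68, 545)) = Mul(-4071, 613) = -2495523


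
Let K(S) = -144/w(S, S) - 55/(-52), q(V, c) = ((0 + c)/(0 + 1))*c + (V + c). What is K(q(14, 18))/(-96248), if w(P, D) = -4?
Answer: -1927/5004896 ≈ -0.00038502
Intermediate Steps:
q(V, c) = V + c + c² (q(V, c) = (c/1)*c + (V + c) = (c*1)*c + (V + c) = c*c + (V + c) = c² + (V + c) = V + c + c²)
K(S) = 1927/52 (K(S) = -144/(-4) - 55/(-52) = -144*(-¼) - 55*(-1/52) = 36 + 55/52 = 1927/52)
K(q(14, 18))/(-96248) = (1927/52)/(-96248) = (1927/52)*(-1/96248) = -1927/5004896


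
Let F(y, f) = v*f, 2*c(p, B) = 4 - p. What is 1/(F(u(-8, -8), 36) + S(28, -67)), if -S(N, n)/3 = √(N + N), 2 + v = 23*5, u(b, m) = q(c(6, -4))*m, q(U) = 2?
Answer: 113/459670 + √14/2758020 ≈ 0.00024719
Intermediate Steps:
c(p, B) = 2 - p/2 (c(p, B) = (4 - p)/2 = 2 - p/2)
u(b, m) = 2*m
v = 113 (v = -2 + 23*5 = -2 + 115 = 113)
F(y, f) = 113*f
S(N, n) = -3*√2*√N (S(N, n) = -3*√(N + N) = -3*√2*√N)
1/(F(u(-8, -8), 36) + S(28, -67)) = 1/(113*36 - 3*√2*√28) = 1/(4068 - 3*√2*2*√7) = 1/(4068 - 6*√14)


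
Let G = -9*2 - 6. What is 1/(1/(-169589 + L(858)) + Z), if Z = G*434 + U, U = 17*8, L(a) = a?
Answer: -168731/1734554681 ≈ -9.7276e-5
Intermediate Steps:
G = -24 (G = -18 - 6 = -24)
U = 136
Z = -10280 (Z = -24*434 + 136 = -10416 + 136 = -10280)
1/(1/(-169589 + L(858)) + Z) = 1/(1/(-169589 + 858) - 10280) = 1/(1/(-168731) - 10280) = 1/(-1/168731 - 10280) = 1/(-1734554681/168731) = -168731/1734554681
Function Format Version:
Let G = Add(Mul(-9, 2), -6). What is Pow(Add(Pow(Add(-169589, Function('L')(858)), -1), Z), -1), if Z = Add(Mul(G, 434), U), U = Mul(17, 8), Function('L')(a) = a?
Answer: Rational(-168731, 1734554681) ≈ -9.7276e-5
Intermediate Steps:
G = -24 (G = Add(-18, -6) = -24)
U = 136
Z = -10280 (Z = Add(Mul(-24, 434), 136) = Add(-10416, 136) = -10280)
Pow(Add(Pow(Add(-169589, Function('L')(858)), -1), Z), -1) = Pow(Add(Pow(Add(-169589, 858), -1), -10280), -1) = Pow(Add(Pow(-168731, -1), -10280), -1) = Pow(Add(Rational(-1, 168731), -10280), -1) = Pow(Rational(-1734554681, 168731), -1) = Rational(-168731, 1734554681)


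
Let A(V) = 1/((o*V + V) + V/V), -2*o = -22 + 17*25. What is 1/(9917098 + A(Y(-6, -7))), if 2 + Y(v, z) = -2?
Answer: 803/7963429695 ≈ 1.0084e-7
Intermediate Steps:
o = -403/2 (o = -(-22 + 17*25)/2 = -(-22 + 425)/2 = -1/2*403 = -403/2 ≈ -201.50)
Y(v, z) = -4 (Y(v, z) = -2 - 2 = -4)
A(V) = 1/(1 - 401*V/2) (A(V) = 1/((-403*V/2 + V) + V/V) = 1/(-401*V/2 + 1) = 1/(1 - 401*V/2))
1/(9917098 + A(Y(-6, -7))) = 1/(9917098 + 2/(2 - 401*(-4))) = 1/(9917098 + 2/(2 + 1604)) = 1/(9917098 + 2/1606) = 1/(9917098 + 2*(1/1606)) = 1/(9917098 + 1/803) = 1/(7963429695/803) = 803/7963429695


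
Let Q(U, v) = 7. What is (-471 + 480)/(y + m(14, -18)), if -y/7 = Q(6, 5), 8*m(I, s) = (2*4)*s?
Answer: -9/67 ≈ -0.13433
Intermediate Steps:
m(I, s) = s (m(I, s) = ((2*4)*s)/8 = (8*s)/8 = s)
y = -49 (y = -7*7 = -49)
(-471 + 480)/(y + m(14, -18)) = (-471 + 480)/(-49 - 18) = 9/(-67) = 9*(-1/67) = -9/67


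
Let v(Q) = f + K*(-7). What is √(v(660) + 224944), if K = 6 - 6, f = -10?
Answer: √224934 ≈ 474.27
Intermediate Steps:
K = 0
v(Q) = -10 (v(Q) = -10 + 0*(-7) = -10 + 0 = -10)
√(v(660) + 224944) = √(-10 + 224944) = √224934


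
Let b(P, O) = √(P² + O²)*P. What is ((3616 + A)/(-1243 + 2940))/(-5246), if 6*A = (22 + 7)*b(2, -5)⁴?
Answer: -102980/13353693 ≈ -0.0077117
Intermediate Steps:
b(P, O) = P*√(O² + P²) (b(P, O) = √(O² + P²)*P = P*√(O² + P²))
A = 195112/3 (A = ((22 + 7)*(2*√((-5)² + 2²))⁴)/6 = (29*(2*√(25 + 4))⁴)/6 = (29*(2*√29)⁴)/6 = (29*13456)/6 = (⅙)*390224 = 195112/3 ≈ 65037.)
((3616 + A)/(-1243 + 2940))/(-5246) = ((3616 + 195112/3)/(-1243 + 2940))/(-5246) = ((205960/3)/1697)*(-1/5246) = ((205960/3)*(1/1697))*(-1/5246) = (205960/5091)*(-1/5246) = -102980/13353693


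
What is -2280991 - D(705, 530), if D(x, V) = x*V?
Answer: -2654641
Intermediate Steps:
D(x, V) = V*x
-2280991 - D(705, 530) = -2280991 - 530*705 = -2280991 - 1*373650 = -2280991 - 373650 = -2654641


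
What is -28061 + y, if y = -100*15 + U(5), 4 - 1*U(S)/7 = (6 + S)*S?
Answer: -29918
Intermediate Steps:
U(S) = 28 - 7*S*(6 + S) (U(S) = 28 - 7*(6 + S)*S = 28 - 7*S*(6 + S))
y = -1857 (y = -100*15 + (28 - 42*5 - 7*5**2) = -1500 + (28 - 210 - 7*25) = -1500 + (28 - 210 - 175) = -1500 - 357 = -1857)
-28061 + y = -28061 - 1857 = -29918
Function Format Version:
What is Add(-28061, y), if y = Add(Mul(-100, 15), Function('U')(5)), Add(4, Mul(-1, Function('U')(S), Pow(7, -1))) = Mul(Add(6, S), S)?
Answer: -29918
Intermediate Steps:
Function('U')(S) = Add(28, Mul(-7, S, Add(6, S))) (Function('U')(S) = Add(28, Mul(-7, Mul(Add(6, S), S))) = Add(28, Mul(-7, Mul(S, Add(6, S)))) = Add(28, Mul(-7, S, Add(6, S))))
y = -1857 (y = Add(Mul(-100, 15), Add(28, Mul(-42, 5), Mul(-7, Pow(5, 2)))) = Add(-1500, Add(28, -210, Mul(-7, 25))) = Add(-1500, Add(28, -210, -175)) = Add(-1500, -357) = -1857)
Add(-28061, y) = Add(-28061, -1857) = -29918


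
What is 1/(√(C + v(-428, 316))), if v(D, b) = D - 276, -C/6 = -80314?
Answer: √2455/34370 ≈ 0.0014416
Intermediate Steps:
C = 481884 (C = -6*(-80314) = 481884)
v(D, b) = -276 + D
1/(√(C + v(-428, 316))) = 1/(√(481884 + (-276 - 428))) = 1/(√(481884 - 704)) = 1/(√481180) = 1/(14*√2455) = √2455/34370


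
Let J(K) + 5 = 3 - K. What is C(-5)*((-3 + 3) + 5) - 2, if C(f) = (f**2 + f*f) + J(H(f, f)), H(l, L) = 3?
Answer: 223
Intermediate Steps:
J(K) = -2 - K (J(K) = -5 + (3 - K) = -2 - K)
C(f) = -5 + 2*f**2 (C(f) = (f**2 + f*f) + (-2 - 1*3) = (f**2 + f**2) + (-2 - 3) = 2*f**2 - 5 = -5 + 2*f**2)
C(-5)*((-3 + 3) + 5) - 2 = (-5 + 2*(-5)**2)*((-3 + 3) + 5) - 2 = (-5 + 2*25)*(0 + 5) - 2 = (-5 + 50)*5 - 2 = 45*5 - 2 = 225 - 2 = 223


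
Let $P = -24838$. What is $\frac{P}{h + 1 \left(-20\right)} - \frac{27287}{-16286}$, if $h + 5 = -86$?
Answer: $\frac{407540525}{1807746} \approx 225.44$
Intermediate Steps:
$h = -91$ ($h = -5 - 86 = -91$)
$\frac{P}{h + 1 \left(-20\right)} - \frac{27287}{-16286} = - \frac{24838}{-91 + 1 \left(-20\right)} - \frac{27287}{-16286} = - \frac{24838}{-91 - 20} - - \frac{27287}{16286} = - \frac{24838}{-111} + \frac{27287}{16286} = \left(-24838\right) \left(- \frac{1}{111}\right) + \frac{27287}{16286} = \frac{24838}{111} + \frac{27287}{16286} = \frac{407540525}{1807746}$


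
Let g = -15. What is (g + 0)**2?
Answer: 225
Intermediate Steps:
(g + 0)**2 = (-15 + 0)**2 = (-15)**2 = 225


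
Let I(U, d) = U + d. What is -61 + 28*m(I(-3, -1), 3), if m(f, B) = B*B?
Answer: 191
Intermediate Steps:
m(f, B) = B²
-61 + 28*m(I(-3, -1), 3) = -61 + 28*3² = -61 + 28*9 = -61 + 252 = 191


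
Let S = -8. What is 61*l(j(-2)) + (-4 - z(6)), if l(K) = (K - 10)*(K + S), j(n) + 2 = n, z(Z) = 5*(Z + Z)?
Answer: 10184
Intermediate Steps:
z(Z) = 10*Z (z(Z) = 5*(2*Z) = 10*Z)
j(n) = -2 + n
l(K) = (-10 + K)*(-8 + K) (l(K) = (K - 10)*(K - 8) = (-10 + K)*(-8 + K))
61*l(j(-2)) + (-4 - z(6)) = 61*(80 + (-2 - 2)**2 - 18*(-2 - 2)) + (-4 - 10*6) = 61*(80 + (-4)**2 - 18*(-4)) + (-4 - 1*60) = 61*(80 + 16 + 72) + (-4 - 60) = 61*168 - 64 = 10248 - 64 = 10184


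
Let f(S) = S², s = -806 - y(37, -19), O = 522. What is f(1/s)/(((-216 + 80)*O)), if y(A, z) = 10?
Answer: -1/47270449152 ≈ -2.1155e-11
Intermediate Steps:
s = -816 (s = -806 - 1*10 = -806 - 10 = -816)
f(1/s)/(((-216 + 80)*O)) = (1/(-816))²/(((-216 + 80)*522)) = (-1/816)²/((-136*522)) = (1/665856)/(-70992) = (1/665856)*(-1/70992) = -1/47270449152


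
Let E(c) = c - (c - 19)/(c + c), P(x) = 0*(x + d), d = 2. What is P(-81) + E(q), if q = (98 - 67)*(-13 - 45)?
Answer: -6467425/3596 ≈ -1798.5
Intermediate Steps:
q = -1798 (q = 31*(-58) = -1798)
P(x) = 0 (P(x) = 0*(x + 2) = 0*(2 + x) = 0)
E(c) = c - (-19 + c)/(2*c)
P(-81) + E(q) = 0 + (-½ - 1798 + (19/2)/(-1798)) = 0 + (-½ - 1798 + (19/2)*(-1/1798)) = 0 + (-½ - 1798 - 19/3596) = 0 - 6467425/3596 = -6467425/3596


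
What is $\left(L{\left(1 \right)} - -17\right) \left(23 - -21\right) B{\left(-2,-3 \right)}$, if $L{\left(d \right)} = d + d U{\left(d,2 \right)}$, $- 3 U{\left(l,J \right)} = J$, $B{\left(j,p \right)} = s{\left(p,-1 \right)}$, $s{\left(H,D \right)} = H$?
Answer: $-2288$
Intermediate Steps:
$B{\left(j,p \right)} = p$
$U{\left(l,J \right)} = - \frac{J}{3}$
$L{\left(d \right)} = \frac{d}{3}$ ($L{\left(d \right)} = d + d \left(\left(- \frac{1}{3}\right) 2\right) = d + d \left(- \frac{2}{3}\right) = d - \frac{2 d}{3} = \frac{d}{3}$)
$\left(L{\left(1 \right)} - -17\right) \left(23 - -21\right) B{\left(-2,-3 \right)} = \left(\frac{1}{3} \cdot 1 - -17\right) \left(23 - -21\right) \left(-3\right) = \left(\frac{1}{3} + 17\right) \left(23 + 21\right) \left(-3\right) = \frac{52}{3} \cdot 44 \left(-3\right) = \frac{2288}{3} \left(-3\right) = -2288$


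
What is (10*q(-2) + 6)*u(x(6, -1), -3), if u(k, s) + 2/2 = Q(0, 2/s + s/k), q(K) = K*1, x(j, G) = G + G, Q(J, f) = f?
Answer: 7/3 ≈ 2.3333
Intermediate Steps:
x(j, G) = 2*G
q(K) = K
u(k, s) = -1 + 2/s + s/k (u(k, s) = -1 + (2/s + s/k) = -1 + 2/s + s/k)
(10*q(-2) + 6)*u(x(6, -1), -3) = (10*(-2) + 6)*(-1 + 2/(-3) - 3/(2*(-1))) = (-20 + 6)*(-1 + 2*(-⅓) - 3/(-2)) = -14*(-1 - ⅔ - 3*(-½)) = -14*(-1 - ⅔ + 3/2) = -14*(-⅙) = 7/3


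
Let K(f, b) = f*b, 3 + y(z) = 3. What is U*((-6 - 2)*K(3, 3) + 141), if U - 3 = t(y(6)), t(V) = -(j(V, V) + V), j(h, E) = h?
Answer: 207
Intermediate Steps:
y(z) = 0 (y(z) = -3 + 3 = 0)
K(f, b) = b*f
t(V) = -2*V (t(V) = -(V + V) = -2*V)
U = 3 (U = 3 - 2*0 = 3 + 0 = 3)
U*((-6 - 2)*K(3, 3) + 141) = 3*((-6 - 2)*(3*3) + 141) = 3*(-8*9 + 141) = 3*(-72 + 141) = 3*69 = 207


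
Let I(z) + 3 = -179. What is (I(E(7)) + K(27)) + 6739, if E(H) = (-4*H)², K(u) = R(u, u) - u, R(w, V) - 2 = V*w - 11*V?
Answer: 6964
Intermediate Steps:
R(w, V) = 2 - 11*V + V*w (R(w, V) = 2 + (V*w - 11*V) = 2 + (-11*V + V*w) = 2 - 11*V + V*w)
K(u) = 2 + u² - 12*u (K(u) = (2 - 11*u + u*u) - u = (2 - 11*u + u²) - u = (2 + u² - 11*u) - u = 2 + u² - 12*u)
E(H) = 16*H²
I(z) = -182 (I(z) = -3 - 179 = -182)
(I(E(7)) + K(27)) + 6739 = (-182 + (2 + 27² - 12*27)) + 6739 = (-182 + (2 + 729 - 324)) + 6739 = (-182 + 407) + 6739 = 225 + 6739 = 6964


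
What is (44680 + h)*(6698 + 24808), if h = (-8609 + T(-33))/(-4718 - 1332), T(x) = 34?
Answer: 170335660959/121 ≈ 1.4077e+9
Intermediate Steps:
h = 343/242 (h = (-8609 + 34)/(-4718 - 1332) = -8575/(-6050) = -8575*(-1/6050) = 343/242 ≈ 1.4174)
(44680 + h)*(6698 + 24808) = (44680 + 343/242)*(6698 + 24808) = (10812903/242)*31506 = 170335660959/121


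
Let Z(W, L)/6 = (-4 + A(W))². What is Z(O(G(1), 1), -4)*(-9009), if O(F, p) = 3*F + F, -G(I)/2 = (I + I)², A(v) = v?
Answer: -70053984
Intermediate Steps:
G(I) = -8*I² (G(I) = -2*(I + I)² = -2*4*I² = -8*I²)
O(F, p) = 4*F
Z(W, L) = 6*(-4 + W)²
Z(O(G(1), 1), -4)*(-9009) = (6*(-4 + 4*(-8*1²))²)*(-9009) = (6*(-4 + 4*(-8*1))²)*(-9009) = (6*(-4 + 4*(-8))²)*(-9009) = (6*(-4 - 32)²)*(-9009) = (6*(-36)²)*(-9009) = (6*1296)*(-9009) = 7776*(-9009) = -70053984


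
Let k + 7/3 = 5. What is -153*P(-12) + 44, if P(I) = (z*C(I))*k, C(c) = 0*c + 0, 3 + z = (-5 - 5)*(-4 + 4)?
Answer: 44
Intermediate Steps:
k = 8/3 (k = -7/3 + 5 = 8/3 ≈ 2.6667)
z = -3 (z = -3 + (-5 - 5)*(-4 + 4) = -3 - 10*0 = -3 + 0 = -3)
C(c) = 0 (C(c) = 0 + 0 = 0)
P(I) = 0 (P(I) = -3*0*(8/3) = 0*(8/3) = 0)
-153*P(-12) + 44 = -153*0 + 44 = 0 + 44 = 44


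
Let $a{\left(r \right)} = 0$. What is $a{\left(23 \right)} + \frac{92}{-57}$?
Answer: $- \frac{92}{57} \approx -1.614$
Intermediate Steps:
$a{\left(23 \right)} + \frac{92}{-57} = 0 + \frac{92}{-57} = 0 + 92 \left(- \frac{1}{57}\right) = 0 - \frac{92}{57} = - \frac{92}{57}$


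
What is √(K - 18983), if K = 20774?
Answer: 3*√199 ≈ 42.320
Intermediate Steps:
√(K - 18983) = √(20774 - 18983) = √1791 = 3*√199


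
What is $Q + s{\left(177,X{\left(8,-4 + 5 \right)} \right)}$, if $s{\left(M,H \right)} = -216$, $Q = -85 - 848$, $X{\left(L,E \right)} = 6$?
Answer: $-1149$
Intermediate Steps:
$Q = -933$ ($Q = -85 - 848 = -933$)
$Q + s{\left(177,X{\left(8,-4 + 5 \right)} \right)} = -933 - 216 = -1149$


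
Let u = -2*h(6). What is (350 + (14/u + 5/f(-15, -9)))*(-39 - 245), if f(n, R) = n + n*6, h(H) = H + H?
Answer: -2083637/21 ≈ -99221.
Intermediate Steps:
h(H) = 2*H
f(n, R) = 7*n (f(n, R) = n + 6*n = 7*n)
u = -24 (u = -4*6 = -2*12 = -24)
(350 + (14/u + 5/f(-15, -9)))*(-39 - 245) = (350 + (14/(-24) + 5/((7*(-15)))))*(-39 - 245) = (350 + (14*(-1/24) + 5/(-105)))*(-284) = (350 + (-7/12 + 5*(-1/105)))*(-284) = (350 + (-7/12 - 1/21))*(-284) = (350 - 53/84)*(-284) = (29347/84)*(-284) = -2083637/21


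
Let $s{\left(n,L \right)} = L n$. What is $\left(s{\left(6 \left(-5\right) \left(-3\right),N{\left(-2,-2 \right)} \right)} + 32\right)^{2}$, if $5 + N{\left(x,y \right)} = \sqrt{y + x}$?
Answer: $142324 - 150480 i \approx 1.4232 \cdot 10^{5} - 1.5048 \cdot 10^{5} i$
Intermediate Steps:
$N{\left(x,y \right)} = -5 + \sqrt{x + y}$ ($N{\left(x,y \right)} = -5 + \sqrt{y + x} = -5 + \sqrt{x + y}$)
$\left(s{\left(6 \left(-5\right) \left(-3\right),N{\left(-2,-2 \right)} \right)} + 32\right)^{2} = \left(\left(-5 + \sqrt{-2 - 2}\right) 6 \left(-5\right) \left(-3\right) + 32\right)^{2} = \left(\left(-5 + \sqrt{-4}\right) \left(\left(-30\right) \left(-3\right)\right) + 32\right)^{2} = \left(\left(-5 + 2 i\right) 90 + 32\right)^{2} = \left(\left(-450 + 180 i\right) + 32\right)^{2} = \left(-418 + 180 i\right)^{2}$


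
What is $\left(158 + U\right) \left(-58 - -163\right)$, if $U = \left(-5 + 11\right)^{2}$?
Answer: $20370$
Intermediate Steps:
$U = 36$ ($U = 6^{2} = 36$)
$\left(158 + U\right) \left(-58 - -163\right) = \left(158 + 36\right) \left(-58 - -163\right) = 194 \left(-58 + \left(-37 + 200\right)\right) = 194 \left(-58 + 163\right) = 194 \cdot 105 = 20370$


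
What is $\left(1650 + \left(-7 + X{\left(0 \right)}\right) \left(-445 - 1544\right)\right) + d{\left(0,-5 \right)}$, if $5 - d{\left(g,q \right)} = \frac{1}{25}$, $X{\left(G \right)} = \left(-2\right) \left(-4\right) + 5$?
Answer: $- \frac{256976}{25} \approx -10279.0$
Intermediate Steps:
$X{\left(G \right)} = 13$ ($X{\left(G \right)} = 8 + 5 = 13$)
$d{\left(g,q \right)} = \frac{124}{25}$ ($d{\left(g,q \right)} = 5 - \frac{1}{25} = \frac{124}{25}$)
$\left(1650 + \left(-7 + X{\left(0 \right)}\right) \left(-445 - 1544\right)\right) + d{\left(0,-5 \right)} = \left(1650 + \left(-7 + 13\right) \left(-445 - 1544\right)\right) + \frac{124}{25} = \left(1650 + 6 \left(-1989\right)\right) + \frac{124}{25} = \left(1650 - 11934\right) + \frac{124}{25} = -10284 + \frac{124}{25} = - \frac{256976}{25}$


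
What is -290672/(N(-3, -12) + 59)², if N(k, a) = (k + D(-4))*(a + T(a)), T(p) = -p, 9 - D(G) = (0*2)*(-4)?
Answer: -290672/3481 ≈ -83.502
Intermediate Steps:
D(G) = 9 (D(G) = 9 - 0*2*(-4) = 9 - 0*(-4) = 9 - 1*0 = 9 + 0 = 9)
N(k, a) = 0 (N(k, a) = (k + 9)*(a - a) = (9 + k)*0 = 0)
-290672/(N(-3, -12) + 59)² = -290672/(0 + 59)² = -290672/(59²) = -290672/3481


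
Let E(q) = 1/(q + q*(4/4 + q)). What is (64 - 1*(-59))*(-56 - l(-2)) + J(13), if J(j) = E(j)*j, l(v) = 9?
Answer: -119924/15 ≈ -7994.9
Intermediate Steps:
E(q) = 1/(q + q*(1 + q)) (E(q) = 1/(q + q*(4*(¼) + q)) = 1/(q + q*(1 + q)))
J(j) = 1/(2 + j) (J(j) = (1/(j*(2 + j)))*j = 1/(2 + j))
(64 - 1*(-59))*(-56 - l(-2)) + J(13) = (64 - 1*(-59))*(-56 - 1*9) + 1/(2 + 13) = (64 + 59)*(-56 - 9) + 1/15 = 123*(-65) + 1/15 = -7995 + 1/15 = -119924/15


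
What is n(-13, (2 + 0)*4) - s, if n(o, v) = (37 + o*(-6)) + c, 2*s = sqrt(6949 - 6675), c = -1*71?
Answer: 44 - sqrt(274)/2 ≈ 35.724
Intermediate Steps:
c = -71
s = sqrt(274)/2 (s = sqrt(6949 - 6675)/2 = sqrt(274)/2 ≈ 8.2765)
n(o, v) = -34 - 6*o (n(o, v) = (37 + o*(-6)) - 71 = (37 - 6*o) - 71 = -34 - 6*o)
n(-13, (2 + 0)*4) - s = (-34 - 6*(-13)) - sqrt(274)/2 = (-34 + 78) - sqrt(274)/2 = 44 - sqrt(274)/2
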